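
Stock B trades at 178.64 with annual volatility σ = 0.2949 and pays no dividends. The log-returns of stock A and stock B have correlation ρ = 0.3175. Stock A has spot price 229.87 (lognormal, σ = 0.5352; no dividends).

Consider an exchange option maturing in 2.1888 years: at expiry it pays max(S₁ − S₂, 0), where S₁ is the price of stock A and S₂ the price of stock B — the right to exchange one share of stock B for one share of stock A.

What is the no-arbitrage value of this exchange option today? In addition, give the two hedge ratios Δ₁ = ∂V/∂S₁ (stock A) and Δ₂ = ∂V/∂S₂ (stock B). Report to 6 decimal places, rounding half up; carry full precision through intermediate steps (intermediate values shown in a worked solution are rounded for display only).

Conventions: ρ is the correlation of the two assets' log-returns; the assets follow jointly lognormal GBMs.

σ_eff = √(σ₁² + σ₂² − 2ρσ₁σ₂) = √(0.5352² + 0.2949² − 2·0.3175·0.5352·0.2949) = 0.522669
d₁ = (ln(S₁/S₂) + (q₂ − q₁ + σ_eff²/2)T) / (σ_eff√T) = (ln(229.87/178.64) + (0.0 − 0.0 + 0.136591)·2.1888) / 0.773267 = 0.712706
d₂ = d₁ − σ_eff√T = 0.712706 − 0.773267 = -0.060561
N(d₁) = 0.761986,  N(d₂) = 0.475854
V = S₁·e^{−q₁T}·N(d₁) − S₂·e^{−q₂T}·N(d₂) = 175.157778 − 85.006635 = 90.151143
Key observation: the rate r is irrelevant here: denominating values in stock B turns the exchange into a ratio option on S₁/S₂, and discounting at r drops out.
Δ₁ = e^{−q₁T}·N(d₁) = 0.761986;  Δ₂ = −e^{−q₂T}·N(d₂) = -0.475854

exchange price = 90.151143
Δ1 = 0.761986
Δ2 = -0.475854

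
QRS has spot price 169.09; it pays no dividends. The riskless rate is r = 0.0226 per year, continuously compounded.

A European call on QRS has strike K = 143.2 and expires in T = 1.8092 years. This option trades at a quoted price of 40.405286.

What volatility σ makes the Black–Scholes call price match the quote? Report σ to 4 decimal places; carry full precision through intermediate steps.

At σ = 0.2562 the Black–Scholes value reproduces the quote:
σ√T = 0.2562·√1.8092 = 0.344606
d₁ = (ln(S/K) + (r+σ²/2)T) / (σ√T) = (ln(169.09/143.2) + (0.0226+0.2562²/2)·1.8092) / 0.344606 = (0.166189 + 0.100264) / 0.344606 = 0.773212
d₂ = d₁ − σ√T = 0.773212 − 0.344606 = 0.428607
e^{−rT} = 0.959937
N(d₁) = 0.780302,  N(d₂) = 0.665895
V = S·N(d₁) − K·e^{−rT}·N(d₂) = 131.941198 − 91.535912 = 40.405286 (matching the quote); vega is positive throughout, so no other σ reproduces this price

sigma = 0.2562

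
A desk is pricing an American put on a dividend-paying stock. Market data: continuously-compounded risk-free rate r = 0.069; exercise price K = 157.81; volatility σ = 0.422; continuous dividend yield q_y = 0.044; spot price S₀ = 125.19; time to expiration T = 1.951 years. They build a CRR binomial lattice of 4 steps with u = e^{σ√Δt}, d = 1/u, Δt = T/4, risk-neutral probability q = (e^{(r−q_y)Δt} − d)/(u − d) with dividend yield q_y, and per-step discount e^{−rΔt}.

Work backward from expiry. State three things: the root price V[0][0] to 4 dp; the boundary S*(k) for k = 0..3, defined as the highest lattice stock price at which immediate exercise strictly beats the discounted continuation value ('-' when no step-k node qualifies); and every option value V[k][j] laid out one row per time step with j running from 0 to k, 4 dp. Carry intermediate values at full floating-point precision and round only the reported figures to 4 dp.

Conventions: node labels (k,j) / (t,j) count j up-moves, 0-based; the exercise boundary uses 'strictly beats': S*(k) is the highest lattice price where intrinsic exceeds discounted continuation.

Δt=0.48775, u=1.34275, d=0.74474, q=0.44736, disc=e^(-rΔt)=0.96691
k=4 terminal: V=max(K-S,0) → 119.2988 88.3750 32.6200 0.0000 0.0000
k=3: j=0 S=51.7110 intr=106.0990 cont=101.9743 V=106.0990[EX]; j=1 S=93.2339 intr=64.5761 cont=61.3330 V=64.5761[EX]; j=2 S=168.0991 intr=0.0000 cont=17.4304 V=17.4304[hold]; j=3 S=303.0796 intr=0.0000 cont=0.0000 V=0.0000[hold]  S*(3)=93.2339
k=2: j=0 S=69.4350 intr=88.3750 cont=84.6266 V=88.3750[EX]; j=1 S=125.1900 intr=32.6200 cont=42.0457 V=42.0457[hold]; j=2 S=225.7153 intr=0.0000 cont=9.3139 V=9.3139[hold]  S*(2)=69.4350
k=1: j=0 S=93.2339 intr=64.5761 cont=65.4101 V=65.4101[hold]; j=1 S=168.0991 intr=0.0000 cont=26.4958 V=26.4958[hold]  S*(1)=-
k=0: j=0 S=125.1900 intr=32.6200 cont=46.4127 V=46.4127[hold]  S*(0)=-

price = 46.4127
boundary = - - 69.4350 93.2339
tree:
46.4127
65.4101 26.4958
88.3750 42.0457 9.3139
106.0990 64.5761 17.4304 0.0000
119.2988 88.3750 32.6200 0.0000 0.0000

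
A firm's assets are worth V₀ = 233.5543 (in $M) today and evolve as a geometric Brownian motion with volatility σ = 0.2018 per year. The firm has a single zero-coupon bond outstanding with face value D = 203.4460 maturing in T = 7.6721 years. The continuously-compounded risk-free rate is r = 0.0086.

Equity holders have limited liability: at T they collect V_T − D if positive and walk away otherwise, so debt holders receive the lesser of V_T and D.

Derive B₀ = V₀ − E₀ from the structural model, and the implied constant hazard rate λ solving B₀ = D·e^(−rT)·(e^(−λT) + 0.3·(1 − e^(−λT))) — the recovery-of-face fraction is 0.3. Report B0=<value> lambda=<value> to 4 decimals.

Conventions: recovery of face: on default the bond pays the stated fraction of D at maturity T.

B0=162.3563 lambda=0.0309

Work the structural quantities from V₀ = 233.5543 against face 203.4460:
d₁ = [ln(V₀/D) + (r + σ²/2)T] / (σ√T)
   = [ln(233.5543/203.4460) + (0.0086 + 0.5·0.2018²)·7.6721] / (0.2018·√7.6721)
   = [0.138014 + 0.222196] / 0.558957 = 0.644433
d₂ = d₁ − σ√T = 0.644433 − 0.558957 = 0.085476
N(d₁) = 0.740353,  N(d₂) = 0.534059,  e^(−rT) = 0.936150
E₀ = V₀·N(d₁) − D·e^(−rT)·N(d₂)
   = 233.5543·0.740353 − 203.4460·0.936150·0.534059 = 71.197953
B₀ = V₀ − E₀ = 233.5543 − 71.197953 = 162.356347
e^(−λT) = (B₀·e^(rT)/D − 0.3)/(1 − 0.3) = (162.3563·1.068205/203.4460 − 0.3)/0.7 = 0.78923069
λ = −ln(0.78923069)/7.6721 = 0.030852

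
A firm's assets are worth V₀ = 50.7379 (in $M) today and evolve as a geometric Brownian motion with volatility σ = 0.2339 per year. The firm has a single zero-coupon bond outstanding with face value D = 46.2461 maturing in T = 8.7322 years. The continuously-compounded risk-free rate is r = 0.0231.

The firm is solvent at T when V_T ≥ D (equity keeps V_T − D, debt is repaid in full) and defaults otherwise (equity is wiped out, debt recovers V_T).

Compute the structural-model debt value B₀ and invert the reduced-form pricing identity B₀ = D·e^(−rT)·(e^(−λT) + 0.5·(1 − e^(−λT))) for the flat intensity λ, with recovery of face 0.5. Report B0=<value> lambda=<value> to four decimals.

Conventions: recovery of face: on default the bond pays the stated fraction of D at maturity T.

Apply the equity-as-call identities (strike 46.2461, horizon 8.7322 years):
d₁ = [ln(V₀/D) + (r + σ²/2)T] / (σ√T)
   = [ln(50.7379/46.2461) + (0.0231 + 0.5·0.2339²)·8.7322] / (0.2339·√8.7322)
   = [0.092696 + 0.440580] / 0.691181 = 0.771542
d₂ = d₁ − σ√T = 0.771542 − 0.691181 = 0.080361
N(d₁) = 0.779807,  N(d₂) = 0.532025,  e^(−rT) = 0.817329
E₀ = V₀·N(d₁) − D·e^(−rT)·N(d₂)
   = 50.7379·0.779807 − 46.2461·0.817329·0.532025 = 19.456161
B₀ = V₀ − E₀ = 50.7379 − 19.456161 = 31.281739
e^(−λT) = (B₀·e^(rT)/D − 0.5)/(1 − 0.5) = (31.2817·1.223498/46.2461 − 0.5)/0.5 = 0.65519219
λ = −ln(0.65519219)/8.7322 = 0.048422

B0=31.2817 lambda=0.0484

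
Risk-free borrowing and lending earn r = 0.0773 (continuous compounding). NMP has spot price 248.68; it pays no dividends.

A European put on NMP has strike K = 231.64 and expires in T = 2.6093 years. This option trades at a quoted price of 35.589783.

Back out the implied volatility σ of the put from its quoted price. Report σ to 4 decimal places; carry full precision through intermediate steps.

sigma = 0.4420

At σ = 0.4420 the Black–Scholes value reproduces the quote:
σ√T = 0.442·√2.6093 = 0.713977
d₁ = (ln(S/K) + (r+σ²/2)T) / (σ√T) = (ln(248.68/231.64) + (0.0773+0.442²/2)·2.6093) / 0.713977 = (0.070982 + 0.456581) / 0.713977 = 0.738907
d₂ = d₁ − σ√T = 0.738907 − 0.713977 = 0.024930
e^{−rT} = 0.817341
N(−d₁) = 0.229982,  N(−d₂) = 0.490055
V = K·e^{−rT}·N(−d₂) − S·N(−d₁) = 92.781604 − 57.191821 = 35.589783 (equal to the quote); since ∂V/∂σ > 0 for all σ, the implied volatility is unique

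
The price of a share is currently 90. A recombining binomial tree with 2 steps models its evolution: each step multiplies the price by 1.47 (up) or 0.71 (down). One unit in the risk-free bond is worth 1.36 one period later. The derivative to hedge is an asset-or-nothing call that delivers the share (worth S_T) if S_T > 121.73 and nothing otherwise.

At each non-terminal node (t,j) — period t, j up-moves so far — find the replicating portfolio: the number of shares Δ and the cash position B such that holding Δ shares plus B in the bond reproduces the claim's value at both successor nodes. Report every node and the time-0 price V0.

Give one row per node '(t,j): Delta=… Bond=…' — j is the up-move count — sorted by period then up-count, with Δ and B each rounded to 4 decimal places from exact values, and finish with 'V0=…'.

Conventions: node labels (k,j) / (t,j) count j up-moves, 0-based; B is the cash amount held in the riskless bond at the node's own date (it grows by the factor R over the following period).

(0,0): Delta=1.7881 Bond=-84.0125
(1,0): Delta=0.0000 Bond=0.0000
(1,1): Delta=1.9342 Bond=-133.5928
V0=76.9128

Arbitrage-free pricing uses the up-move probability p* = (R−d)/(u−d) = 0.8553, discounting each step at R = 1.36.
Expiry values: V(2,0)=0.0000, V(2,1)=0.0000, V(2,2)=194.4810
Node (1,0) S=63.9000: V=(p*·0.0000+(1−p*)·0.0000)/1.36=0.0000; Δ=(0.0000−0.0000)/(93.9330−45.3690)=0.0000; B=V−Δ·S=0.0000
Node (1,1) S=132.3000: V=(p*·194.4810+(1−p*)·0.0000)/1.36=122.3033; Δ=(194.4810−0.0000)/(194.4810−93.9330)=1.9342; B=V−Δ·S=-133.5928
Node (0,0) S=90.0000: V=(p*·122.3033+(1−p*)·0.0000)/1.36=76.9128; Δ=(122.3033−0.0000)/(132.3000−63.9000)=1.7881; B=V−Δ·S=-84.0125
Sanity check at the root: Δ(0,0)·S0 + B(0,0) reproduces V0 = 76.9128.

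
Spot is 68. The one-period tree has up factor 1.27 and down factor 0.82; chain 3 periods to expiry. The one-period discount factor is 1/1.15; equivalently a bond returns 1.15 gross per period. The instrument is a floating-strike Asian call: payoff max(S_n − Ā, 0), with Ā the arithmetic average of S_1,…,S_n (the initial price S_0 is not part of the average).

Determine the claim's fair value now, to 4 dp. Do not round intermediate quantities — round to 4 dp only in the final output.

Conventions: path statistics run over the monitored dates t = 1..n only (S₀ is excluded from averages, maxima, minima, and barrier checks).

price = 9.6905

Under the martingale measure an up-move has probability p* = 0.7333; value the claim as the probability-weighted average of per-path payoffs, discounted 3 periods at R = 1.15.
Enumerate all 2^3 = 8 price paths (U = up ×1.27, D = down ×0.82); each path with k up-moves has probability p*^k·(1−p*)^(3−k).
DDD: Ā=46.3254, payoff=0.0000, prob=0.018963
UDD: Ā=71.7479, payoff=0.0000, prob=0.052148
DUD: Ā=61.5479, payoff=0.0000, prob=0.052148
UUD: Ā=95.3242, payoff=0.0000, prob=0.143407
DDU: Ā=53.1839, payoff=4.8846, prob=0.052148
UDU: Ā=82.3702, payoff=7.5651, prob=0.143407
DUU: Ā=72.1702, payoff=17.7651, prob=0.143407
UUU: Ā=111.7757, payoff=27.5143, prob=0.394370
Price = Σ prob·payoff / R^3 = 14.738093 / 1.520875 = 9.6905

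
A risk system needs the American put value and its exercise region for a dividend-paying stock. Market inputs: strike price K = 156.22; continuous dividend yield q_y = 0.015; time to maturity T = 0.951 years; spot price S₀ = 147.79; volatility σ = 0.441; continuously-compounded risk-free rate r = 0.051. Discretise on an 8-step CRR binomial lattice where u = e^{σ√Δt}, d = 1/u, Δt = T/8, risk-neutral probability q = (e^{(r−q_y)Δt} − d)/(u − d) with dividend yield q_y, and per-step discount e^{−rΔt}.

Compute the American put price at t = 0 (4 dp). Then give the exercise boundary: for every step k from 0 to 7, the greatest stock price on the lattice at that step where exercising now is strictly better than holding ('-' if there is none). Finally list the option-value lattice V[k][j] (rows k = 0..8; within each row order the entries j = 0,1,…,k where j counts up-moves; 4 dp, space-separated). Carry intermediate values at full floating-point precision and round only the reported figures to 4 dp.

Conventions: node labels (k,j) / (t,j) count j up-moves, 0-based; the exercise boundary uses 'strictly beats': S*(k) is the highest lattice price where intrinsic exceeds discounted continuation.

params: Δt=0.11887 u=1.16422 d=0.85895 q=0.47611 e^(-rΔt)=0.99396
t_8 payoffs: 112.4303 96.8673 75.7732 47.1823 8.4300 0.0000 0.0000 0.0000 0.0000
t_7: node(7,0) S=50.9808 payoff=105.2392 vs cont=104.3858 → 105.2392 [stop]  node(7,1) S=69.0995 payoff=87.1205 vs cont=86.2994 → 87.1205 [stop]  node(7,2) S=93.6576 payoff=62.5624 vs cont=61.7851 → 62.5624 [stop]  node(7,3) S=126.9436 payoff=29.2764 vs cont=28.5583 → 29.2764 [stop]  node(7,4) S=172.0597 payoff=0.0000 vs cont=4.3897 → 4.3897 [wait]  node(7,5) S=233.2101 payoff=0.0000 vs cont=0.0000 → 0.0000 [wait]  node(7,6) S=316.0934 payoff=0.0000 vs cont=0.0000 → 0.0000 [wait]  node(7,7) S=428.4337 payoff=0.0000 vs cont=0.0000 → 0.0000 [wait]  ⇒ S*(7)=126.9436
t_6: node(6,0) S=59.3527 payoff=96.8673 vs cont=96.0288 → 96.8673 [stop]  node(6,1) S=80.4468 payoff=75.7732 vs cont=74.9723 → 75.7732 [stop]  node(6,2) S=109.0377 payoff=47.1823 vs cont=46.4323 → 47.1823 [stop]  node(6,3) S=147.7900 payoff=8.4300 vs cont=17.3222 → 17.3222 [wait]  node(6,4) S=200.3149 payoff=0.0000 vs cont=2.2858 → 2.2858 [wait]  node(6,5) S=271.5072 payoff=0.0000 vs cont=0.0000 → 0.0000 [wait]  node(6,6) S=368.0015 payoff=0.0000 vs cont=0.0000 → 0.0000 [wait]  ⇒ S*(6)=109.0377
t_5: node(5,0) S=69.0995 payoff=87.1205 vs cont=86.2994 → 87.1205 [stop]  node(5,1) S=93.6576 payoff=62.5624 vs cont=61.7851 → 62.5624 [stop]  node(5,2) S=126.9436 payoff=29.2764 vs cont=32.7664 → 32.7664 [wait]  node(5,3) S=172.0597 payoff=0.0000 vs cont=10.1018 → 10.1018 [wait]  node(5,4) S=233.2101 payoff=0.0000 vs cont=1.1903 → 1.1903 [wait]  node(5,5) S=316.0934 payoff=0.0000 vs cont=0.0000 → 0.0000 [wait]  ⇒ S*(5)=93.6576
t_4: node(4,0) S=80.4468 payoff=75.7732 vs cont=74.9723 → 75.7732 [stop]  node(4,1) S=109.0377 payoff=47.1823 vs cont=48.0839 → 48.0839 [wait]  node(4,2) S=147.7900 payoff=8.4300 vs cont=21.8427 → 21.8427 [wait]  node(4,3) S=200.3149 payoff=0.0000 vs cont=5.8235 → 5.8235 [wait]  node(4,4) S=271.5072 payoff=0.0000 vs cont=0.6198 → 0.6198 [wait]  ⇒ S*(4)=80.4468
t_3: node(3,0) S=93.6576 payoff=62.5624 vs cont=62.2117 → 62.5624 [stop]  node(3,1) S=126.9436 payoff=29.2764 vs cont=35.3751 → 35.3751 [wait]  node(3,2) S=172.0597 payoff=0.0000 vs cont=14.1299 → 14.1299 [wait]  node(3,3) S=233.2101 payoff=0.0000 vs cont=3.3258 → 3.3258 [wait]  ⇒ S*(3)=93.6576
t_2: node(2,0) S=109.0377 payoff=47.1823 vs cont=49.3184 → 49.3184 [wait]  node(2,1) S=147.7900 payoff=8.4300 vs cont=25.1074 → 25.1074 [wait]  node(2,2) S=200.3149 payoff=0.0000 vs cont=8.9317 → 8.9317 [wait]  ⇒ S*(2)=-
t_1: node(1,0) S=126.9436 payoff=29.2764 vs cont=37.5629 → 37.5629 [wait]  node(1,1) S=172.0597 payoff=0.0000 vs cont=17.3008 → 17.3008 [wait]  ⇒ S*(1)=-
t_0: node(0,0) S=147.7900 payoff=8.4300 vs cont=27.7472 → 27.7472 [wait]  ⇒ S*(0)=-

price = 27.7472
boundary = - - - 93.6576 80.4468 93.6576 109.0377 126.9436
tree:
27.7472
37.5629 17.3008
49.3184 25.1074 8.9317
62.5624 35.3751 14.1299 3.3258
75.7732 48.0839 21.8427 5.8235 0.6198
87.1205 62.5624 32.7664 10.1018 1.1903 0.0000
96.8673 75.7732 47.1823 17.3222 2.2858 0.0000 0.0000
105.2392 87.1205 62.5624 29.2764 4.3897 0.0000 0.0000 0.0000
112.4303 96.8673 75.7732 47.1823 8.4300 0.0000 0.0000 0.0000 0.0000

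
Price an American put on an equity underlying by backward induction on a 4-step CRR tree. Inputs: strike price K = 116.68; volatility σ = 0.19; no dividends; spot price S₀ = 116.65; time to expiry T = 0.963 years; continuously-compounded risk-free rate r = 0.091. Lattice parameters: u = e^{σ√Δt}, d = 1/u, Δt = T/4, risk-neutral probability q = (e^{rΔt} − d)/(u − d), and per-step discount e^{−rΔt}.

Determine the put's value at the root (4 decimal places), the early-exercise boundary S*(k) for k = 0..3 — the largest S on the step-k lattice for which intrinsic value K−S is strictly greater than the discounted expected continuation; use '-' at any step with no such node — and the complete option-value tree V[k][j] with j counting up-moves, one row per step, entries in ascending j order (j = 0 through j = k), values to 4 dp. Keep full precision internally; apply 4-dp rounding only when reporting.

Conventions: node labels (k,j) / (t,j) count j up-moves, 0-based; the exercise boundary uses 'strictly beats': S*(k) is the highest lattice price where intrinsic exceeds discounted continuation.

Δt=0.24075  u=1.09771  d=0.91099  q=0.59534  discount=0.97833
step 4 (expiry): payoffs max(K−S,0) = 36.3395 19.8723 0.0300 0.0000 0.0000
step 3: (k=3,j=0): S=88.1906, K−S=28.4894, hold=25.9610 ⇒ V=28.4894 exercise | (k=3,j=1): S=106.2667, K−S=10.4133, hold=7.8848 ⇒ V=10.4133 exercise | (k=3,j=2): S=128.0478, K−S=0.0000, hold=0.0119 ⇒ V=0.0119 continue | (k=3,j=3): S=154.2934, K−S=0.0000, hold=0.0000 ⇒ V=0.0000 continue  boundary S*=106.2667
step 2: (k=2,j=0): S=96.8077, K−S=19.8723, hold=17.3439 ⇒ V=19.8723 exercise | (k=2,j=1): S=116.6500, K−S=0.0300, hold=4.1295 ⇒ V=4.1295 continue | (k=2,j=2): S=140.5594, K−S=0.0000, hold=0.0047 ⇒ V=0.0047 continue  boundary S*=96.8077
step 1: (k=1,j=0): S=106.2667, K−S=10.4133, hold=10.2725 ⇒ V=10.4133 exercise | (k=1,j=1): S=128.0478, K−S=0.0000, hold=1.6376 ⇒ V=1.6376 continue  boundary S*=106.2667
step 0: (k=0,j=0): S=116.6500, K−S=0.0300, hold=5.0764 ⇒ V=5.0764 continue  boundary S*=-

price = 5.0764
boundary = - 106.2667 96.8077 106.2667
tree:
5.0764
10.4133 1.6376
19.8723 4.1295 0.0047
28.4894 10.4133 0.0119 0.0000
36.3395 19.8723 0.0300 0.0000 0.0000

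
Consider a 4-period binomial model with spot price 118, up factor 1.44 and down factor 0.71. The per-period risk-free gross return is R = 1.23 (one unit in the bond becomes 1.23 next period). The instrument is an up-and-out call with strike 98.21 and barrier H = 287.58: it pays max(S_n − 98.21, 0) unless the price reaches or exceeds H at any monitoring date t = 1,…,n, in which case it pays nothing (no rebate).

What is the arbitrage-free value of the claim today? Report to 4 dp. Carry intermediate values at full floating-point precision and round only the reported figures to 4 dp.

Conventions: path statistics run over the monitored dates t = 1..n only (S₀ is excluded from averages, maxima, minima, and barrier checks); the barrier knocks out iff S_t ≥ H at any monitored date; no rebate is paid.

With p* = (R−d)/(u−d) = 0.7123, sum probability × payoff across the paths and divide by R^4.
Enumerate all 2^4 = 16 price paths (U = up ×1.44, D = down ×0.71); each path with k up-moves has probability p*^k·(1−p*)^(4−k).
DDDD: M=83.7800, payoff=0.0000, prob=0.006848
UDDD: M=169.9200, payoff=0.0000, prob=0.016958
DUDD: M=120.6432, payoff=0.0000, prob=0.016958
UUDD: M=244.6848, payoff=25.1356, prob=0.041991
DDUD: M=85.6567, payoff=0.0000, prob=0.016958
UDUD: M=173.7262, payoff=25.1356, prob=0.041991
DUUD: M=173.7262, payoff=25.1356, prob=0.041991
UUUD: M=352.3461, payoff=0.0000, prob=0.103977
DDDU: M=83.7800, payoff=0.0000, prob=0.016958
UDDU: M=169.9200, payoff=25.1356, prob=0.041991
DUDU: M=123.3456, payoff=25.1356, prob=0.041991
UUDU: M=250.1657, payoff=151.9557, prob=0.103977
DDUU: M=123.3456, payoff=25.1356, prob=0.041991
UDUU: M=250.1657, payoff=151.9557, prob=0.103977
DUUU: M=250.1657, payoff=151.9557, prob=0.103977
UUUU: M=507.3784, payoff=0.0000, prob=0.257467
Price = Σ prob·payoff / R^4 = 53.732553 / 2.288866 = 23.4756

price = 23.4756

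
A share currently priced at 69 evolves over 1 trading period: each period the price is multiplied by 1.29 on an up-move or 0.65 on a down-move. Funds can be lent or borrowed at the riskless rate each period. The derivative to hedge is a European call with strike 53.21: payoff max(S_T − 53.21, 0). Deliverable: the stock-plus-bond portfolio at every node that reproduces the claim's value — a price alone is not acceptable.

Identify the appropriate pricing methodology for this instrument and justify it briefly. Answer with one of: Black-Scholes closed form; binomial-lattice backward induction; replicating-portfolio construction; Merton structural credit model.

framework: replicating-portfolio construction

Key observation: the task asks for the hedge itself — share and bond holdings at every node of the 1-period tree on spot 69 with factors 1.29/0.65 — which is exactly what the replicating-portfolio construction produces.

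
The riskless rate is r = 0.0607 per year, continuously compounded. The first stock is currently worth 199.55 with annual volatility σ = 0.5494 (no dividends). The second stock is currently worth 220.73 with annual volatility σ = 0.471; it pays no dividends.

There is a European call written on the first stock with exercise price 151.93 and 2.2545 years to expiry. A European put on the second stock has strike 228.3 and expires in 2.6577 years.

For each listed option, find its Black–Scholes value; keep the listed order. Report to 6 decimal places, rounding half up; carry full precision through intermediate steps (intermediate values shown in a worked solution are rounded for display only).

price(the first stock call K=151.93) = 92.608482
price(the second stock put K=228.3) = 49.628470

[the first stock call K=151.93]
σ√T = 0.5494·√2.2545 = 0.824924
d₁ = (ln(S/K) + (r+σ²/2)T) / (σ√T) = (ln(199.55/151.93) + (0.0607+0.5494²/2)·2.2545) / 0.824924 = (0.272645 + 0.477098) / 0.824924 = 0.908863
d₂ = d₁ − σ√T = 0.908863 − 0.824924 = 0.083939
e^{−rT} = 0.872103
N(d₁) = 0.818289,  N(d₂) = 0.533448
price = S·N(d₁) − K·e^{−rT}·N(d₂) = 163.289527 − 70.681045 = 92.608482
[the second stock put K=228.3]
σ√T = 0.471·√2.6577 = 0.767846
d₁ = (ln(S/K) + (r+σ²/2)T) / (σ√T) = (ln(220.73/228.3) + (0.0607+0.471²/2)·2.6577) / 0.767846 = (-0.033720 + 0.456116) / 0.767846 = 0.550105
d₂ = d₁ − σ√T = 0.550105 − 0.767846 = -0.217741
e^{−rT} = 0.851018
N(−d₁) = 0.291124,  N(−d₂) = 0.586184
price = K·e^{−rT}·N(−d₂) − S·N(−d₁) = 113.888219 − 64.259750 = 49.628470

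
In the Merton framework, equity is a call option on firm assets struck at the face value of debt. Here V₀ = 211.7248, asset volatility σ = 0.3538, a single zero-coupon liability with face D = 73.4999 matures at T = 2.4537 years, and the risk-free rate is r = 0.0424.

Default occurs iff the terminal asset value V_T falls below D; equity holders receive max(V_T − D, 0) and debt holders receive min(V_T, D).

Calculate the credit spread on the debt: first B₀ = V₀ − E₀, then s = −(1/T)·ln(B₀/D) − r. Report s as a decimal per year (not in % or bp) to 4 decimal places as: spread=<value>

Equity is a call on the firm's assets struck at D = 73.4999:
d₁ = [ln(V₀/D) + (r + σ²/2)T] / (σ√T)
   = [ln(211.7248/73.4999) + (0.0424 + 0.5·0.3538²)·2.4537] / (0.3538·√2.4537)
   = [1.058003 + 0.257607] / 0.554203 = 2.373880
d₂ = d₁ − σ√T = 2.373880 − 0.554203 = 1.819677
N(d₁) = 0.991199,  N(d₂) = 0.965596,  e^(−rT) = 0.901192
E₀ = V₀·N(d₁) − D·e^(−rT)·N(d₂)
   = 211.7248·0.991199 − 73.4999·0.901192·0.965596 = 145.902696
B₀ = V₀ − E₀ = 211.7248 − 145.902696 = 65.822104
spread = −(1/T)·ln(B₀/D) − r = −(1/2.4537)·ln(65.822104/73.4999) − 0.0424 = 0.00256407

spread=0.0026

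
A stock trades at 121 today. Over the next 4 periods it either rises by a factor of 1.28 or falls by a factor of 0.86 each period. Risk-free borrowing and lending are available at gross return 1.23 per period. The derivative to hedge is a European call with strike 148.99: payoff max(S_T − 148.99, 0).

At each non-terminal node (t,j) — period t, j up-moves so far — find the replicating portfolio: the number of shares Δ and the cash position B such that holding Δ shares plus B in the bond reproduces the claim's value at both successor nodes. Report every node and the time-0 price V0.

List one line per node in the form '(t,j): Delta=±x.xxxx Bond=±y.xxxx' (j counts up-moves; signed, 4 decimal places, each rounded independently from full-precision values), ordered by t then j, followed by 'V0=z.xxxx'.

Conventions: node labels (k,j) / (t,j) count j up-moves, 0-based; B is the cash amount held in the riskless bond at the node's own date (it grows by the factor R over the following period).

No-arbitrage ⇒ martingale measure with p* = (R−d)/(u−d) = 0.8810.
Payoffs at expiry: V(4,0)=0.0000, V(4,1)=0.0000, V(4,2)=0.0000, V(4,3)=69.2396, V(4,4)=175.8169
  t=3,j=0: stock 76.9628 → up 98.5124 (V=0.0000), down 66.1880 (V=0.0000). Price 0.0000; hedge Δ=0.0000, bond B=0.0000.
  t=3,j=1: stock 114.5492 → up 146.6230 (V=0.0000), down 98.5124 (V=0.0000). Price 0.0000; hedge Δ=0.0000, bond B=0.0000.
  t=3,j=2: stock 170.4919 → up 218.2296 (V=69.2396), down 146.6230 (V=0.0000). Price 49.5909; hedge Δ=0.9669, bond B=-115.2654.
  t=3,j=3: stock 253.7554 → up 324.8069 (V=175.8169), down 218.2296 (V=69.2396). Price 132.6253; hedge Δ=1.0000, bond B=-121.1301.
  t=2,j=0: stock 89.4916 → up 114.5492 (V=0.0000), down 76.9628 (V=0.0000). Price 0.0000; hedge Δ=0.0000, bond B=0.0000.
  t=2,j=1: stock 133.1968 → up 170.4919 (V=49.5909), down 114.5492 (V=0.0000). Price 35.5181; hedge Δ=0.8865, bond B=-82.5555.
  t=2,j=2: stock 198.2464 → up 253.7554 (V=132.6253), down 170.4919 (V=49.5909). Price 99.7888; hedge Δ=0.9972, bond B=-97.9121.
  t=1,j=0: stock 104.0600 → up 133.1968 (V=35.5181), down 89.4916 (V=0.0000). Price 25.4388; hedge Δ=0.8127, bond B=-59.1280.
  t=1,j=1: stock 154.8800 → up 198.2464 (V=99.7888), down 133.1968 (V=35.5181). Price 74.9086; hedge Δ=0.9880, bond B=-78.1170.
  t=0,j=0: stock 121.0000 → up 154.8800 (V=74.9086), down 104.0600 (V=25.4388). Price 56.1133; hedge Δ=0.9734, bond B=-61.6719.
Check: Δ(0,0)·S0 + B(0,0) = 56.1133 = V0.

(0,0): Delta=0.9734 Bond=-61.6719
(1,0): Delta=0.8127 Bond=-59.1280
(1,1): Delta=0.9880 Bond=-78.1170
(2,0): Delta=0.0000 Bond=0.0000
(2,1): Delta=0.8865 Bond=-82.5555
(2,2): Delta=0.9972 Bond=-97.9121
(3,0): Delta=0.0000 Bond=0.0000
(3,1): Delta=0.0000 Bond=0.0000
(3,2): Delta=0.9669 Bond=-115.2654
(3,3): Delta=1.0000 Bond=-121.1301
V0=56.1133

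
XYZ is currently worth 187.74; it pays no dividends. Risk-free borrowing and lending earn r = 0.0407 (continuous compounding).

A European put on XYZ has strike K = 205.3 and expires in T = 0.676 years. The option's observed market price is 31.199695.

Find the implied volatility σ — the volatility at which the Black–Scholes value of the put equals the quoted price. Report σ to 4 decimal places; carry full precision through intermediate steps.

At σ = 0.3912 the Black–Scholes value reproduces the quote:
σ√T = 0.3912·√0.676 = 0.321642
d₁ = (ln(S/K) + (r+σ²/2)T) / (σ√T) = (ln(187.74/205.3) + (0.0407+0.3912²/2)·0.676) / 0.321642 = (-0.089414 + 0.079240) / 0.321642 = -0.031633
d₂ = d₁ − σ√T = -0.031633 − 0.321642 = -0.353274
e^{−rT} = 0.972862
N(−d₁) = 0.512618,  N(−d₂) = 0.638059
V = K·e^{−rT}·N(−d₂) − S·N(−d₁) = 127.438520 − 96.238824 = 31.199695 (the quoted price), and the Black–Scholes price is strictly increasing in σ, so σ is unique

sigma = 0.3912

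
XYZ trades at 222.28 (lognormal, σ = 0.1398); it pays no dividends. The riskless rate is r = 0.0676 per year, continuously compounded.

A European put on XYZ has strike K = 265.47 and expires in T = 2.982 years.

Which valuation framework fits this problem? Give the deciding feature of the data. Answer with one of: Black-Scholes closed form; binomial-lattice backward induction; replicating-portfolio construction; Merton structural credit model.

framework: Black-Scholes closed form

Key observation: the instrument is a plain European put (strike 265.47) on a lognormal asset; the exact continuous-time formula applies directly.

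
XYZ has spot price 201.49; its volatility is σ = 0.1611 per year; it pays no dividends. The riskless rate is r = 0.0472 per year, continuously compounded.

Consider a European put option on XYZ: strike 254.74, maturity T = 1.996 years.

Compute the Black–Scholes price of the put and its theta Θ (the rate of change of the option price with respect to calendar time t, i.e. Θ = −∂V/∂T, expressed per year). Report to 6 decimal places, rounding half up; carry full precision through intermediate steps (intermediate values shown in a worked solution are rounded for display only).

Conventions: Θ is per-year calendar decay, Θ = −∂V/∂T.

σ√T = 0.1611·√1.996 = 0.227602
d₁ = (ln(S/K) + (r+σ²/2)T) / (σ√T) = (ln(201.49/254.74) + (0.0472+0.1611²/2)·1.996) / 0.227602 = (-0.234504 + 0.120113) / 0.227602 = -0.502593
d₂ = d₁ − σ√T = -0.502593 − 0.227602 = -0.730195
e^{−rT} = 0.910091
N(−d₁) = 0.692375,  N(−d₂) = 0.767365
Put price V = K·e^{−rT}·N(−d₂) − S·N(−d₁) = 177.903079 − 139.506612 = 38.396468
φ(d₁) = (1/√(2π))·e^{−d₁²/2} = 0.351608
Θ = −S·φ(d₁)·σ/(2√T) + r·K·e^{−rT}·N(−d₂) = −4.039219 + 8.397025 = 4.357806

price = 38.396468
Θ = 4.357806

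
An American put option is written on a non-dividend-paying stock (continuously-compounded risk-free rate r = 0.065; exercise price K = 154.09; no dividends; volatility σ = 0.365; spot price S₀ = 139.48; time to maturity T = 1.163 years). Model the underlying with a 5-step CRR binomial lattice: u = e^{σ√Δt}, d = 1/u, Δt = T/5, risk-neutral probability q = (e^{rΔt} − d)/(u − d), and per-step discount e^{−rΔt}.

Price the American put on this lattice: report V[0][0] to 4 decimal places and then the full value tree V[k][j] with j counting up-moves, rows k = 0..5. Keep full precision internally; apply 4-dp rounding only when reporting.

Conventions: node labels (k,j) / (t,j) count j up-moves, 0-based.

params: Δt=0.23260 u=1.19248 d=0.83859 q=0.49915 e^(-rΔt)=0.98499
t_5 payoffs: 96.2461 71.8355 37.1236 0.0000 0.0000 0.0000
k=4: node(4,0) S=68.9777 payoff=85.1123 vs cont=82.8001 → 85.1123 [stop]  node(4,1) S=98.0867 payoff=56.0033 vs cont=53.6911 → 56.0033 [stop]  node(4,2) S=139.4800 payoff=14.6100 vs cont=18.3143 → 18.3143 [wait]  node(4,3) S=198.3415 payoff=0.0000 vs cont=0.0000 → 0.0000 [wait]  node(4,4) S=282.0429 payoff=0.0000 vs cont=0.0000 → 0.0000 [wait]
k=3: node(3,0) S=82.2545 payoff=71.8355 vs cont=69.5234 → 71.8355 [stop]  node(3,1) S=116.9664 payoff=37.1236 vs cont=36.6327 → 37.1236 [stop]  node(3,2) S=166.3270 payoff=0.0000 vs cont=9.0350 → 9.0350 [wait]  node(3,3) S=236.5181 payoff=0.0000 vs cont=0.0000 → 0.0000 [wait]
k=2: node(2,0) S=98.0867 payoff=56.0033 vs cont=53.6911 → 56.0033 [stop]  node(2,1) S=139.4800 payoff=14.6100 vs cont=22.7565 → 22.7565 [wait]  node(2,2) S=198.3415 payoff=0.0000 vs cont=4.4573 → 4.4573 [wait]
k=1: node(1,0) S=116.9664 payoff=37.1236 vs cont=38.8167 → 38.8167 [wait]  node(1,1) S=166.3270 payoff=0.0000 vs cont=13.4180 → 13.4180 [wait]
k=0: node(0,0) S=139.4800 payoff=14.6100 vs cont=25.7467 → 25.7467 [wait]

price = 25.7467
tree:
25.7467
38.8167 13.4180
56.0033 22.7565 4.4573
71.8355 37.1236 9.0350 0.0000
85.1123 56.0033 18.3143 0.0000 0.0000
96.2461 71.8355 37.1236 0.0000 0.0000 0.0000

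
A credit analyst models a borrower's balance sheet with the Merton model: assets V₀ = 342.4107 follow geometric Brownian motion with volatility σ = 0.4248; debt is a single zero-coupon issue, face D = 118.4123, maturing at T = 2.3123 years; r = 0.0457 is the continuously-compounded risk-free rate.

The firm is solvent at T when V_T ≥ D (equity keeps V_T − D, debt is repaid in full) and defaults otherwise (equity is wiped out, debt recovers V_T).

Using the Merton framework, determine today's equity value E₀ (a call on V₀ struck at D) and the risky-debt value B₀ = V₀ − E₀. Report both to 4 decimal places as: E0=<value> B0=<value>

Work the structural quantities from V₀ = 342.4107 against face 118.4123:
d₁ = [ln(V₀/D) + (r + σ²/2)T] / (σ√T)
   = [ln(342.4107/118.4123) + (0.0457 + 0.5·0.4248²)·2.3123] / (0.4248·√2.3123)
   = [1.061838 + 0.314305] / 0.645961 = 2.130380
d₂ = d₁ − σ√T = 2.130380 − 0.645961 = 1.484419
N(d₁) = 0.983430,  N(d₂) = 0.931151,  e^(−rT) = 0.899720
E₀ = V₀·N(d₁) − D·e^(−rT)·N(d₂)
   = 342.4107·0.983430 − 118.4123·0.899720·0.931151 = 237.534064
B₀ = V₀ − E₀ = 342.4107 − 237.534064 = 104.876636

E0=237.5341 B0=104.8766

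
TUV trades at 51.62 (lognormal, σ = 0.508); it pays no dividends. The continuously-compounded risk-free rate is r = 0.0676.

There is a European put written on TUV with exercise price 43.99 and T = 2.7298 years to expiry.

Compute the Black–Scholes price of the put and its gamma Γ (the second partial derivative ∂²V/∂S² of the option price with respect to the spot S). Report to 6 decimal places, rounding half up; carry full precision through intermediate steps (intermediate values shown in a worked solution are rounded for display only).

price = 7.931926
Γ = 0.006524

σ√T = 0.508·√2.7298 = 0.839323
d₁ = (ln(S/K) + (r+σ²/2)T) / (σ√T) = (ln(51.62/43.99) + (0.0676+0.508²/2)·2.7298) / 0.839323 = (0.159947 + 0.536766) / 0.839323 = 0.830089
d₂ = d₁ − σ√T = 0.830089 − 0.839323 = -0.009234
e^{−rT} = 0.831491
N(−d₁) = 0.203244,  N(−d₂) = 0.503684
Put price V = K·e^{−rT}·N(−d₂) − S·N(−d₁) = 18.423392 − 10.491466 = 7.931926
φ(d₁) = (1/√(2π))·e^{−d₁²/2} = 0.282674
Γ = φ(d₁) / (S·σ·√T) = 0.006524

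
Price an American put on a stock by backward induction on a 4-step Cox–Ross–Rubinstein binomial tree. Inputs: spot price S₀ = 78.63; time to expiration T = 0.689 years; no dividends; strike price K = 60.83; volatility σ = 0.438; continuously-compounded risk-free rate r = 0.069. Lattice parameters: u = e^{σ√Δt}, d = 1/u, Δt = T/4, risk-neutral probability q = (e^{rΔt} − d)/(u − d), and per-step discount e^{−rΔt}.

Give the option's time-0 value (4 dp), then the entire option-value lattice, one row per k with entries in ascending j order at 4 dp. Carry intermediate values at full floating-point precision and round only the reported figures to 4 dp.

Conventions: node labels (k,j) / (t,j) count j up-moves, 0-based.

price = 3.1409
tree:
3.1409
5.4383 0.8016
9.2311 1.5825 0.0000
15.2530 3.1240 0.0000 0.0000
22.8287 6.1670 0.0000 0.0000 0.0000

params: Δt=0.17225 u=1.19935 d=0.83378 q=0.48738 e^(-rΔt)=0.98819
t_4 payoffs: 22.8287 6.1670 0.0000 0.0000 0.0000
k=3: node(3,0) S=45.5770 payoff=15.2530 vs cont=14.5343 → 15.2530 [stop]  node(3,1) S=65.5603 payoff=0.0000 vs cont=3.1240 → 3.1240 [wait]  node(3,2) S=94.3052 payoff=0.0000 vs cont=0.0000 → 0.0000 [wait]  node(3,3) S=135.6534 payoff=0.0000 vs cont=0.0000 → 0.0000 [wait]
k=2: node(2,0) S=54.6630 payoff=6.1670 vs cont=9.2311 → 9.2311 [wait]  node(2,1) S=78.6300 payoff=0.0000 vs cont=1.5825 → 1.5825 [wait]  node(2,2) S=113.1054 payoff=0.0000 vs cont=0.0000 → 0.0000 [wait]
k=1: node(1,0) S=65.5603 payoff=0.0000 vs cont=5.4383 → 5.4383 [wait]  node(1,1) S=94.3052 payoff=0.0000 vs cont=0.8016 → 0.8016 [wait]
k=0: node(0,0) S=78.6300 payoff=0.0000 vs cont=3.1409 → 3.1409 [wait]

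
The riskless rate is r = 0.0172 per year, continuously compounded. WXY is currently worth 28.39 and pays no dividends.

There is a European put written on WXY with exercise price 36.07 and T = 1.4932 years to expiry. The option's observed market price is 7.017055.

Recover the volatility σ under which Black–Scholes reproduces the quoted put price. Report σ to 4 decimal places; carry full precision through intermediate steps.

sigma = 0.1369

At σ = 0.1369 the Black–Scholes value reproduces the quote:
σ√T = 0.1369·√1.4932 = 0.167287
d₁ = (ln(S/K) + (r+σ²/2)T) / (σ√T) = (ln(28.39/36.07) + (0.0172+0.1369²/2)·1.4932) / 0.167287 = (-0.239425 + 0.039676) / 0.167287 = -1.194049
d₂ = d₁ − σ√T = -1.194049 − 0.167287 = -1.361336
e^{−rT} = 0.974644
N(−d₁) = 0.883771,  N(−d₂) = 0.913296
V = K·e^{−rT}·N(−d₂) − S·N(−d₁) = 32.107302 − 25.090248 = 7.017055 (the quoted price), and the Black–Scholes price is strictly increasing in σ, so σ is unique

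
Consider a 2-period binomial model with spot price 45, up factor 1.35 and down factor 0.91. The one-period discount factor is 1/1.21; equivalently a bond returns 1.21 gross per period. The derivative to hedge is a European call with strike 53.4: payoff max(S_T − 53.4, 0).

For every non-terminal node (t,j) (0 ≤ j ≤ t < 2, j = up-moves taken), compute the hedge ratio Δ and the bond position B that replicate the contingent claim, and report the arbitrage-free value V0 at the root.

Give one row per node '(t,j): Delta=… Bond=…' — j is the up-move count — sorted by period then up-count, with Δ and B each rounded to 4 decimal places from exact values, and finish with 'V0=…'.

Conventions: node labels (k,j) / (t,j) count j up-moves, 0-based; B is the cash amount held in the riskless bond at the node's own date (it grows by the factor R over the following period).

Since d<R<u, set p* = (R−d)/(u−d) = 0.6818; price each node as the discounted p*-expectation of its children.
Terminal payoffs: V(2,0)=0.0000, V(2,1)=1.8825, V(2,2)=28.6125
(1,0): S=40.9500. Δ = (V_up−V_dn)/(S_up−S_dn) = (1.8825−0.0000)/(55.2825−37.2645) = 0.1045. V = [p*·1.8825 + (1−p*)·0.0000]/1.21 = 1.0608. B = V − Δ·S = -3.2176.
(1,1): S=60.7500. Δ = (V_up−V_dn)/(S_up−S_dn) = (28.6125−1.8825)/(82.0125−55.2825) = 1.0000. V = [p*·28.6125 + (1−p*)·1.8825]/1.21 = 16.6178. B = V − Δ·S = -44.1322.
(0,0): S=45.0000. Δ = (V_up−V_dn)/(S_up−S_dn) = (16.6178−1.0608)/(60.7500−40.9500) = 0.7857. V = [p*·16.6178 + (1−p*)·1.0608]/1.21 = 9.6428. B = V − Δ·S = -25.7140.
As a check, the time-0 holding Δ(0,0)·S0 + B(0,0) comes to 9.6428 — exactly V0.

(0,0): Delta=0.7857 Bond=-25.7140
(1,0): Delta=0.1045 Bond=-3.2176
(1,1): Delta=1.0000 Bond=-44.1322
V0=9.6428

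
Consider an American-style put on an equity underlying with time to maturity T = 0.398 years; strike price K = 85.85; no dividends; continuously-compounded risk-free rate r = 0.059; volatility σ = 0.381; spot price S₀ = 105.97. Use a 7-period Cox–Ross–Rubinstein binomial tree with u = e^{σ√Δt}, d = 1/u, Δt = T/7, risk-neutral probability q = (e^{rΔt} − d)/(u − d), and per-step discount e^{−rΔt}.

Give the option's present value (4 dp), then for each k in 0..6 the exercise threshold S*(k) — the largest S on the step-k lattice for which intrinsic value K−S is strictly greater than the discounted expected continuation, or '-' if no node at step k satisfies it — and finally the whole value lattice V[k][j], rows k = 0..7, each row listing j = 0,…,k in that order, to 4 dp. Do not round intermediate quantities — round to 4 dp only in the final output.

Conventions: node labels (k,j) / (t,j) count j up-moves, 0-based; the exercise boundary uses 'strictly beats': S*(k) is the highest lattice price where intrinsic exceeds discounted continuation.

Δt=0.05686  u=1.09510  d=0.91316  q=0.49577  discount=0.99665
step 7 (expiry): payoffs max(K−S,0) = 29.7454 18.5666 5.1603 0.0000 0.0000 0.0000 0.0000 0.0000
step 6: (k=6,j=0): S=61.4403, K−S=24.4097, hold=24.1222 ⇒ V=24.4097 exercise | (k=6,j=1): S=73.6823, K−S=12.1677, hold=11.8802 ⇒ V=12.1677 exercise | (k=6,j=2): S=88.3635, K−S=0.0000, hold=2.5933 ⇒ V=2.5933 continue | (k=6,j=3): S=105.9700, K−S=0.0000, hold=0.0000 ⇒ V=0.0000 continue | (k=6,j=4): S=127.0846, K−S=0.0000, hold=0.0000 ⇒ V=0.0000 continue | (k=6,j=5): S=152.4063, K−S=0.0000, hold=0.0000 ⇒ V=0.0000 continue | (k=6,j=6): S=182.7733, K−S=0.0000, hold=0.0000 ⇒ V=0.0000 continue  boundary S*=73.6823
step 5: (k=5,j=0): S=67.2834, K−S=18.5666, hold=18.2791 ⇒ V=18.5666 exercise | (k=5,j=1): S=80.6897, K−S=5.1603, hold=7.3961 ⇒ V=7.3961 continue | (k=5,j=2): S=96.7672, K−S=0.0000, hold=1.3032 ⇒ V=1.3032 continue | (k=5,j=3): S=116.0481, K−S=0.0000, hold=0.0000 ⇒ V=0.0000 continue | (k=5,j=4): S=139.1707, K−S=0.0000, hold=0.0000 ⇒ V=0.0000 continue | (k=5,j=5): S=166.9006, K−S=0.0000, hold=0.0000 ⇒ V=0.0000 continue  boundary S*=67.2834
step 4: (k=4,j=0): S=73.6823, K−S=12.1677, hold=12.9850 ⇒ V=12.9850 continue | (k=4,j=1): S=88.3635, K−S=0.0000, hold=4.3608 ⇒ V=4.3608 continue | (k=4,j=2): S=105.9700, K−S=0.0000, hold=0.6549 ⇒ V=0.6549 continue | (k=4,j=3): S=127.0846, K−S=0.0000, hold=0.0000 ⇒ V=0.0000 continue | (k=4,j=4): S=152.4063, K−S=0.0000, hold=0.0000 ⇒ V=0.0000 continue  boundary S*=-
step 3: (k=3,j=0): S=80.6897, K−S=5.1603, hold=8.6802 ⇒ V=8.6802 continue | (k=3,j=1): S=96.7672, K−S=0.0000, hold=2.5151 ⇒ V=2.5151 continue | (k=3,j=2): S=116.0481, K−S=0.0000, hold=0.3291 ⇒ V=0.3291 continue | (k=3,j=3): S=139.1707, K−S=0.0000, hold=0.0000 ⇒ V=0.0000 continue  boundary S*=-
step 2: (k=2,j=0): S=88.3635, K−S=0.0000, hold=5.6049 ⇒ V=5.6049 continue | (k=2,j=1): S=105.9700, K−S=0.0000, hold=1.4265 ⇒ V=1.4265 continue | (k=2,j=2): S=127.0846, K−S=0.0000, hold=0.1654 ⇒ V=0.1654 continue  boundary S*=-
step 1: (k=1,j=0): S=96.7672, K−S=0.0000, hold=3.5215 ⇒ V=3.5215 continue | (k=1,j=1): S=116.0481, K−S=0.0000, hold=0.7986 ⇒ V=0.7986 continue  boundary S*=-
step 0: (k=0,j=0): S=105.9700, K−S=0.0000, hold=2.1643 ⇒ V=2.1643 continue  boundary S*=-

price = 2.1643
boundary = - - - - - 67.2834 73.6823
tree:
2.1643
3.5215 0.7986
5.6049 1.4265 0.1654
8.6802 2.5151 0.3291 0.0000
12.9850 4.3608 0.6549 0.0000 0.0000
18.5666 7.3961 1.3032 0.0000 0.0000 0.0000
24.4097 12.1677 2.5933 0.0000 0.0000 0.0000 0.0000
29.7454 18.5666 5.1603 0.0000 0.0000 0.0000 0.0000 0.0000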